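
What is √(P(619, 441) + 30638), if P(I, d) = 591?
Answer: √31229 ≈ 176.72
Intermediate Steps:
√(P(619, 441) + 30638) = √(591 + 30638) = √31229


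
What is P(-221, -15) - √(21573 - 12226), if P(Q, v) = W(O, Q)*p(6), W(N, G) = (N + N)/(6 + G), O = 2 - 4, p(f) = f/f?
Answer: 4/215 - √9347 ≈ -96.661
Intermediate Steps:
p(f) = 1
O = -2
W(N, G) = 2*N/(6 + G) (W(N, G) = (2*N)/(6 + G) = 2*N/(6 + G))
P(Q, v) = -4/(6 + Q) (P(Q, v) = (2*(-2)/(6 + Q))*1 = -4/(6 + Q)*1 = -4/(6 + Q))
P(-221, -15) - √(21573 - 12226) = -4/(6 - 221) - √(21573 - 12226) = -4/(-215) - √9347 = -4*(-1/215) - √9347 = 4/215 - √9347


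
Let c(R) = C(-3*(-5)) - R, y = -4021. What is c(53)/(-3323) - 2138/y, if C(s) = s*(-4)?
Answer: 7558947/13361783 ≈ 0.56571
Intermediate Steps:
C(s) = -4*s
c(R) = -60 - R (c(R) = -(-12)*(-5) - R = -4*15 - R = -60 - R)
c(53)/(-3323) - 2138/y = (-60 - 1*53)/(-3323) - 2138/(-4021) = (-60 - 53)*(-1/3323) - 2138*(-1/4021) = -113*(-1/3323) + 2138/4021 = 113/3323 + 2138/4021 = 7558947/13361783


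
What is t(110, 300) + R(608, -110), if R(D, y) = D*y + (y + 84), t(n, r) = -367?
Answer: -67273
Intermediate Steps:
R(D, y) = 84 + y + D*y (R(D, y) = D*y + (84 + y) = 84 + y + D*y)
t(110, 300) + R(608, -110) = -367 + (84 - 110 + 608*(-110)) = -367 + (84 - 110 - 66880) = -367 - 66906 = -67273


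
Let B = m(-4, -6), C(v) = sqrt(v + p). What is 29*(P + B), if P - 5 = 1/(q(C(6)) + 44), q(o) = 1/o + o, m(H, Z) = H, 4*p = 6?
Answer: 1714219/57791 - 493*sqrt(30)/57791 ≈ 29.616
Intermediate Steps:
p = 3/2 (p = (1/4)*6 = 3/2 ≈ 1.5000)
C(v) = sqrt(3/2 + v) (C(v) = sqrt(v + 3/2) = sqrt(3/2 + v))
B = -4
q(o) = o + 1/o
P = 5 + 1/(44 + 17*sqrt(30)/30) (P = 5 + 1/((sqrt(6 + 4*6)/2 + 1/(sqrt(6 + 4*6)/2)) + 44) = 5 + 1/((sqrt(6 + 24)/2 + 1/(sqrt(6 + 24)/2)) + 44) = 5 + 1/((sqrt(30)/2 + 1/(sqrt(30)/2)) + 44) = 5 + 1/((sqrt(30)/2 + sqrt(30)/15) + 44) = 5 + 1/(17*sqrt(30)/30 + 44) = 5 + 1/(44 + 17*sqrt(30)/30) ≈ 5.0212)
29*(P + B) = 29*((290275/57791 - 17*sqrt(30)/57791) - 4) = 29*(59111/57791 - 17*sqrt(30)/57791) = 1714219/57791 - 493*sqrt(30)/57791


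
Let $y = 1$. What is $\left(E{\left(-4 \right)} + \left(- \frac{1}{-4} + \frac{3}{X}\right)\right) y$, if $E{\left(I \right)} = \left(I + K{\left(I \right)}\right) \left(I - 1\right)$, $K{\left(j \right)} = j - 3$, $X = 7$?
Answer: $\frac{1559}{28} \approx 55.679$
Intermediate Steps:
$K{\left(j \right)} = -3 + j$
$E{\left(I \right)} = \left(-1 + I\right) \left(-3 + 2 I\right)$ ($E{\left(I \right)} = \left(I + \left(-3 + I\right)\right) \left(I - 1\right) = \left(-3 + 2 I\right) \left(-1 + I\right) = \left(-1 + I\right) \left(-3 + 2 I\right)$)
$\left(E{\left(-4 \right)} + \left(- \frac{1}{-4} + \frac{3}{X}\right)\right) y = \left(\left(3 - -20 + 2 \left(-4\right)^{2}\right) + \left(- \frac{1}{-4} + \frac{3}{7}\right)\right) 1 = \left(\left(3 + 20 + 2 \cdot 16\right) + \left(\left(-1\right) \left(- \frac{1}{4}\right) + 3 \cdot \frac{1}{7}\right)\right) 1 = \left(\left(3 + 20 + 32\right) + \left(\frac{1}{4} + \frac{3}{7}\right)\right) 1 = \left(55 + \frac{19}{28}\right) 1 = \frac{1559}{28} \cdot 1 = \frac{1559}{28}$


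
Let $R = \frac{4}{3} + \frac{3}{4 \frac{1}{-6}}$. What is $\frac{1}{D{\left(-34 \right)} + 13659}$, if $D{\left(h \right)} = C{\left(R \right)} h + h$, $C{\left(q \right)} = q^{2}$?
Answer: $\frac{18}{239113} \approx 7.5278 \cdot 10^{-5}$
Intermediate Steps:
$R = - \frac{19}{6}$ ($R = 4 \cdot \frac{1}{3} + \frac{3}{4 \left(- \frac{1}{6}\right)} = \frac{4}{3} + \frac{3}{- \frac{2}{3}} = \frac{4}{3} + 3 \left(- \frac{3}{2}\right) = \frac{4}{3} - \frac{9}{2} = - \frac{19}{6} \approx -3.1667$)
$D{\left(h \right)} = \frac{397 h}{36}$ ($D{\left(h \right)} = \left(- \frac{19}{6}\right)^{2} h + h = \frac{361 h}{36} + h = \frac{397 h}{36}$)
$\frac{1}{D{\left(-34 \right)} + 13659} = \frac{1}{\frac{397}{36} \left(-34\right) + 13659} = \frac{1}{- \frac{6749}{18} + 13659} = \frac{1}{\frac{239113}{18}} = \frac{18}{239113}$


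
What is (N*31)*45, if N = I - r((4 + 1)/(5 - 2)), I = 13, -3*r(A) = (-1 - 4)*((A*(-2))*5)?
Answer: 56885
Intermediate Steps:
r(A) = -50*A/3 (r(A) = -(-1 - 4)*(A*(-2))*5/3 = -(-5)*-2*A*5/3 = -(-5)*(-10*A)/3 = -50*A/3)
N = 367/9 (N = 13 - (-50)*(4 + 1)/(5 - 2)/3 = 13 - (-50)*5/3/3 = 13 - (-50)*5*(1/3)/3 = 13 - (-50)*5/(3*3) = 13 - 1*(-250/9) = 13 + 250/9 = 367/9 ≈ 40.778)
(N*31)*45 = ((367/9)*31)*45 = (11377/9)*45 = 56885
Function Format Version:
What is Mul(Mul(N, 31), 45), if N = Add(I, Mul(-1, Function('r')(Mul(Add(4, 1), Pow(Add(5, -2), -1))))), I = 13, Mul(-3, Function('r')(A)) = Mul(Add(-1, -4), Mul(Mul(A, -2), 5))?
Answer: 56885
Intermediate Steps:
Function('r')(A) = Mul(Rational(-50, 3), A) (Function('r')(A) = Mul(Rational(-1, 3), Mul(Add(-1, -4), Mul(Mul(A, -2), 5))) = Mul(Rational(-1, 3), Mul(-5, Mul(Mul(-2, A), 5))) = Mul(Rational(-1, 3), Mul(-5, Mul(-10, A))) = Mul(Rational(-1, 3), Mul(50, A)) = Mul(Rational(-50, 3), A))
N = Rational(367, 9) (N = Add(13, Mul(-1, Mul(Rational(-50, 3), Mul(Add(4, 1), Pow(Add(5, -2), -1))))) = Add(13, Mul(-1, Mul(Rational(-50, 3), Mul(5, Pow(3, -1))))) = Add(13, Mul(-1, Mul(Rational(-50, 3), Mul(5, Rational(1, 3))))) = Add(13, Mul(-1, Mul(Rational(-50, 3), Rational(5, 3)))) = Add(13, Mul(-1, Rational(-250, 9))) = Add(13, Rational(250, 9)) = Rational(367, 9) ≈ 40.778)
Mul(Mul(N, 31), 45) = Mul(Mul(Rational(367, 9), 31), 45) = Mul(Rational(11377, 9), 45) = 56885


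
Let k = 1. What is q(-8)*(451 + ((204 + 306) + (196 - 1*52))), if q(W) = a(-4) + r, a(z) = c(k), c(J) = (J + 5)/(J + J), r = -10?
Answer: -7735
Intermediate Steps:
c(J) = (5 + J)/(2*J) (c(J) = (5 + J)/((2*J)) = (5 + J)*(1/(2*J)) = (5 + J)/(2*J))
a(z) = 3 (a(z) = (½)*(5 + 1)/1 = (½)*1*6 = 3)
q(W) = -7 (q(W) = 3 - 10 = -7)
q(-8)*(451 + ((204 + 306) + (196 - 1*52))) = -7*(451 + ((204 + 306) + (196 - 1*52))) = -7*(451 + (510 + (196 - 52))) = -7*(451 + (510 + 144)) = -7*(451 + 654) = -7*1105 = -7735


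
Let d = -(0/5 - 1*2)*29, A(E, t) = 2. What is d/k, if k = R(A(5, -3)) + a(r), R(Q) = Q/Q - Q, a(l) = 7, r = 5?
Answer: 29/3 ≈ 9.6667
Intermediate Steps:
R(Q) = 1 - Q
k = 6 (k = (1 - 1*2) + 7 = (1 - 2) + 7 = -1 + 7 = 6)
d = 58 (d = -(0*(⅕) - 2)*29 = -(0 - 2)*29 = -1*(-2)*29 = 2*29 = 58)
d/k = 58/6 = 58*(⅙) = 29/3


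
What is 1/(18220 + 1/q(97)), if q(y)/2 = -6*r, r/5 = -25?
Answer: 1500/27330001 ≈ 5.4885e-5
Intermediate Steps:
r = -125 (r = 5*(-25) = -125)
q(y) = 1500 (q(y) = 2*(-6*(-125)) = 2*750 = 1500)
1/(18220 + 1/q(97)) = 1/(18220 + 1/1500) = 1/(27330001/1500) = 1500/27330001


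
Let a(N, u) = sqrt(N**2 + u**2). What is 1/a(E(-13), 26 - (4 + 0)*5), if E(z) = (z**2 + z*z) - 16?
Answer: sqrt(25930)/51860 ≈ 0.0031051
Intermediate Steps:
E(z) = -16 + 2*z**2 (E(z) = (z**2 + z**2) - 16 = 2*z**2 - 16 = -16 + 2*z**2)
1/a(E(-13), 26 - (4 + 0)*5) = 1/(sqrt((-16 + 2*(-13)**2)**2 + (26 - (4 + 0)*5)**2)) = 1/(sqrt((-16 + 2*169)**2 + (26 - 4*5)**2)) = 1/(sqrt((-16 + 338)**2 + (26 - 1*20)**2)) = 1/(sqrt(322**2 + (26 - 20)**2)) = 1/(sqrt(103684 + 6**2)) = 1/(sqrt(103684 + 36)) = 1/(sqrt(103720)) = 1/(2*sqrt(25930)) = sqrt(25930)/51860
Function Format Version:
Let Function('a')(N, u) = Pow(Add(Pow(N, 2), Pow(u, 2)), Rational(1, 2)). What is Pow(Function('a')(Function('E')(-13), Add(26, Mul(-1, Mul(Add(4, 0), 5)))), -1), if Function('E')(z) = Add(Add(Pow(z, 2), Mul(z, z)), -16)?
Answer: Mul(Rational(1, 51860), Pow(25930, Rational(1, 2))) ≈ 0.0031051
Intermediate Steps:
Function('E')(z) = Add(-16, Mul(2, Pow(z, 2))) (Function('E')(z) = Add(Add(Pow(z, 2), Pow(z, 2)), -16) = Add(Mul(2, Pow(z, 2)), -16) = Add(-16, Mul(2, Pow(z, 2))))
Pow(Function('a')(Function('E')(-13), Add(26, Mul(-1, Mul(Add(4, 0), 5)))), -1) = Pow(Pow(Add(Pow(Add(-16, Mul(2, Pow(-13, 2))), 2), Pow(Add(26, Mul(-1, Mul(Add(4, 0), 5))), 2)), Rational(1, 2)), -1) = Pow(Pow(Add(Pow(Add(-16, Mul(2, 169)), 2), Pow(Add(26, Mul(-1, Mul(4, 5))), 2)), Rational(1, 2)), -1) = Pow(Pow(Add(Pow(Add(-16, 338), 2), Pow(Add(26, Mul(-1, 20)), 2)), Rational(1, 2)), -1) = Pow(Pow(Add(Pow(322, 2), Pow(Add(26, -20), 2)), Rational(1, 2)), -1) = Pow(Pow(Add(103684, Pow(6, 2)), Rational(1, 2)), -1) = Pow(Pow(Add(103684, 36), Rational(1, 2)), -1) = Pow(Pow(103720, Rational(1, 2)), -1) = Pow(Mul(2, Pow(25930, Rational(1, 2))), -1) = Mul(Rational(1, 51860), Pow(25930, Rational(1, 2)))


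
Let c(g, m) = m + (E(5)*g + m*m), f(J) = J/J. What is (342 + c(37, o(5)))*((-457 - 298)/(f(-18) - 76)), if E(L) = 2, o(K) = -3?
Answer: 63722/15 ≈ 4248.1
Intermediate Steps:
f(J) = 1
c(g, m) = m + m² + 2*g (c(g, m) = m + (2*g + m*m) = m + (2*g + m²) = m + (m² + 2*g) = m + m² + 2*g)
(342 + c(37, o(5)))*((-457 - 298)/(f(-18) - 76)) = (342 + (-3 + (-3)² + 2*37))*((-457 - 298)/(1 - 76)) = (342 + (-3 + 9 + 74))*(-755/(-75)) = (342 + 80)*(-755*(-1/75)) = 422*(151/15) = 63722/15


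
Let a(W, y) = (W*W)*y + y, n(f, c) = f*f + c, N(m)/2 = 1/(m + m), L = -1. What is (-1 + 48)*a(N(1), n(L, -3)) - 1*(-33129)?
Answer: 32941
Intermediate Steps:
N(m) = 1/m (N(m) = 2/(m + m) = 2/((2*m)) = 2*(1/(2*m)) = 1/m)
n(f, c) = c + f² (n(f, c) = f² + c = c + f²)
a(W, y) = y + y*W² (a(W, y) = W²*y + y = y*W² + y = y + y*W²)
(-1 + 48)*a(N(1), n(L, -3)) - 1*(-33129) = (-1 + 48)*((-3 + (-1)²)*(1 + (1/1)²)) - 1*(-33129) = 47*((-3 + 1)*(1 + 1²)) + 33129 = 47*(-2*(1 + 1)) + 33129 = 47*(-2*2) + 33129 = 47*(-4) + 33129 = -188 + 33129 = 32941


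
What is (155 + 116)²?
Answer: 73441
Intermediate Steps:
(155 + 116)² = 271² = 73441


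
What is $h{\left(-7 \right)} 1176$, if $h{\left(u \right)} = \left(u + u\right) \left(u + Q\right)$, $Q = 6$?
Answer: $16464$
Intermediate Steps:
$h{\left(u \right)} = 2 u \left(6 + u\right)$ ($h{\left(u \right)} = \left(u + u\right) \left(u + 6\right) = 2 u \left(6 + u\right)$)
$h{\left(-7 \right)} 1176 = 2 \left(-7\right) \left(6 - 7\right) 1176 = 2 \left(-7\right) \left(-1\right) 1176 = 14 \cdot 1176 = 16464$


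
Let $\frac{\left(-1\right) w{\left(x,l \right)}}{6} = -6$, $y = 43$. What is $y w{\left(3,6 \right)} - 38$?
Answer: $1510$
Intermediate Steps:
$w{\left(x,l \right)} = 36$ ($w{\left(x,l \right)} = \left(-6\right) \left(-6\right) = 36$)
$y w{\left(3,6 \right)} - 38 = 43 \cdot 36 - 38 = 1548 - 38 = 1510$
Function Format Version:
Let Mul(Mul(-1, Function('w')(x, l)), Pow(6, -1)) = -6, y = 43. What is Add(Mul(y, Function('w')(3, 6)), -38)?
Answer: 1510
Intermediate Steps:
Function('w')(x, l) = 36 (Function('w')(x, l) = Mul(-6, -6) = 36)
Add(Mul(y, Function('w')(3, 6)), -38) = Add(Mul(43, 36), -38) = Add(1548, -38) = 1510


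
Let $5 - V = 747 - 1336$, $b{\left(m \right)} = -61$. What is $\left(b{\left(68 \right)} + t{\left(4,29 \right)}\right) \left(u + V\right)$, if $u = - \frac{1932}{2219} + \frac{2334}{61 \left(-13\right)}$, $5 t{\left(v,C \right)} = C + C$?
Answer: $- \frac{2818869792}{96685} \approx -29155.0$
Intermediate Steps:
$t{\left(v,C \right)} = \frac{2 C}{5}$ ($t{\left(v,C \right)} = \frac{C + C}{5} = \frac{2 C}{5}$)
$u = - \frac{958746}{251381}$ ($u = \left(-1932\right) \frac{1}{2219} + \frac{2334}{-793} = - \frac{276}{317} + 2334 \left(- \frac{1}{793}\right) = - \frac{276}{317} - \frac{2334}{793} = - \frac{958746}{251381} \approx -3.8139$)
$V = 594$ ($V = 5 - \left(747 - 1336\right) = 5 - -589 = 5 + 589 = 594$)
$\left(b{\left(68 \right)} + t{\left(4,29 \right)}\right) \left(u + V\right) = \left(-61 + \frac{2}{5} \cdot 29\right) \left(- \frac{958746}{251381} + 594\right) = \left(-61 + \frac{58}{5}\right) \frac{148361568}{251381} = \left(- \frac{247}{5}\right) \frac{148361568}{251381} = - \frac{2818869792}{96685}$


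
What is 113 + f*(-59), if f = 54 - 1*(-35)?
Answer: -5138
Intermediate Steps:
f = 89 (f = 54 + 35 = 89)
113 + f*(-59) = 113 + 89*(-59) = 113 - 5251 = -5138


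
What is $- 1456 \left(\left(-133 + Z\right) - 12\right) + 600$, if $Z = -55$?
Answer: $291800$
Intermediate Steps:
$- 1456 \left(\left(-133 + Z\right) - 12\right) + 600 = - 1456 \left(\left(-133 - 55\right) - 12\right) + 600 = - 1456 \left(-188 - 12\right) + 600 = \left(-1456\right) \left(-200\right) + 600 = 291200 + 600 = 291800$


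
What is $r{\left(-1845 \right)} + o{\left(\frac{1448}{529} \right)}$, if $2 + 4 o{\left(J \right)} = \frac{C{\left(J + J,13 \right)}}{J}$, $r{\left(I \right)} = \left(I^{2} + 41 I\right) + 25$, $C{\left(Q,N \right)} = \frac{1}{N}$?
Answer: $\frac{250615545761}{75296} \approx 3.3284 \cdot 10^{6}$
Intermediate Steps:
$r{\left(I \right)} = 25 + I^{2} + 41 I$
$o{\left(J \right)} = - \frac{1}{2} + \frac{1}{52 J}$ ($o{\left(J \right)} = - \frac{1}{2} + \frac{\frac{1}{13} \frac{1}{J}}{4} = - \frac{1}{2} + \frac{1}{52 J}$)
$r{\left(-1845 \right)} + o{\left(\frac{1448}{529} \right)} = \left(25 + \left(-1845\right)^{2} + 41 \left(-1845\right)\right) + \frac{1 - 26 \cdot \frac{1448}{529}}{52 \cdot \frac{1448}{529}} = \left(25 + 3404025 - 75645\right) + \frac{1 - 26 \cdot 1448 \cdot \frac{1}{529}}{52 \cdot 1448 \cdot \frac{1}{529}} = 3328405 + \frac{1 - \frac{37648}{529}}{52 \cdot \frac{1448}{529}} = 3328405 + \frac{1}{52} \cdot \frac{529}{1448} \left(1 - \frac{37648}{529}\right) = 3328405 + \frac{1}{52} \cdot \frac{529}{1448} \left(- \frac{37119}{529}\right) = 3328405 - \frac{37119}{75296} = \frac{250615545761}{75296}$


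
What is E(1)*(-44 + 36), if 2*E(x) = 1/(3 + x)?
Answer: -1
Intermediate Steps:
E(x) = 1/(2*(3 + x))
E(1)*(-44 + 36) = (1/(2*(3 + 1)))*(-44 + 36) = ((½)/4)*(-8) = ((½)*(¼))*(-8) = (⅛)*(-8) = -1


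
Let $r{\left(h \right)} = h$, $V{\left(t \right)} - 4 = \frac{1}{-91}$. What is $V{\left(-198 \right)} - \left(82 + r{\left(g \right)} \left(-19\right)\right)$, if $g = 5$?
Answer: $\frac{1546}{91} \approx 16.989$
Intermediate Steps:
$V{\left(t \right)} = \frac{363}{91}$ ($V{\left(t \right)} = 4 + \frac{1}{-91} = 4 - \frac{1}{91} = \frac{363}{91}$)
$V{\left(-198 \right)} - \left(82 + r{\left(g \right)} \left(-19\right)\right) = \frac{363}{91} - \left(82 + 5 \left(-19\right)\right) = \frac{363}{91} - \left(82 - 95\right) = \frac{363}{91} - -13 = \frac{363}{91} + 13 = \frac{1546}{91}$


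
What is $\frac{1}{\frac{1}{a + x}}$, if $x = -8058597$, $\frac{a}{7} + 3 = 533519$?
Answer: $-4323985$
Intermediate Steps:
$a = 3734612$ ($a = -21 + 7 \cdot 533519 = -21 + 3734633 = 3734612$)
$\frac{1}{\frac{1}{a + x}} = \frac{1}{\frac{1}{3734612 - 8058597}} = \frac{1}{\frac{1}{-4323985}} = \frac{1}{- \frac{1}{4323985}} = -4323985$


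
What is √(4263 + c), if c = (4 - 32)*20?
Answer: 23*√7 ≈ 60.852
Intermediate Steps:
c = -560 (c = -28*20 = -560)
√(4263 + c) = √(4263 - 560) = √3703 = 23*√7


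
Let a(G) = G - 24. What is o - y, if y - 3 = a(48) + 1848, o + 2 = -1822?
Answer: -3699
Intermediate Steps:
a(G) = -24 + G
o = -1824 (o = -2 - 1822 = -1824)
y = 1875 (y = 3 + ((-24 + 48) + 1848) = 3 + (24 + 1848) = 3 + 1872 = 1875)
o - y = -1824 - 1*1875 = -1824 - 1875 = -3699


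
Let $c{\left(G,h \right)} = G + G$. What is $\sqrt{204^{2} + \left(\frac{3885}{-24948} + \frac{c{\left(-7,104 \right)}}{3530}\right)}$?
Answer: $\frac{\sqrt{5082512651120355}}{349470} \approx 204.0$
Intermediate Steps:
$c{\left(G,h \right)} = 2 G$
$\sqrt{204^{2} + \left(\frac{3885}{-24948} + \frac{c{\left(-7,104 \right)}}{3530}\right)} = \sqrt{204^{2} + \left(\frac{3885}{-24948} + \frac{2 \left(-7\right)}{3530}\right)} = \sqrt{41616 + \left(3885 \left(- \frac{1}{24948}\right) - \frac{7}{1765}\right)} = \sqrt{41616 - \frac{334841}{2096820}} = \sqrt{\frac{87260926279}{2096820}} = \frac{\sqrt{5082512651120355}}{349470}$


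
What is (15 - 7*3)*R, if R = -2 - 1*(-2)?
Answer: 0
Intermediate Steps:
R = 0 (R = -2 + 2 = 0)
(15 - 7*3)*R = (15 - 7*3)*0 = (15 - 21)*0 = -6*0 = 0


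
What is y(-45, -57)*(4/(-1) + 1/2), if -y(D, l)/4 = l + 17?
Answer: -560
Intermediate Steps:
y(D, l) = -68 - 4*l (y(D, l) = -4*(l + 17) = -4*(17 + l) = -68 - 4*l)
y(-45, -57)*(4/(-1) + 1/2) = (-68 - 4*(-57))*(4/(-1) + 1/2) = (-68 + 228)*(4*(-1) + 1*(1/2)) = 160*(-4 + 1/2) = 160*(-7/2) = -560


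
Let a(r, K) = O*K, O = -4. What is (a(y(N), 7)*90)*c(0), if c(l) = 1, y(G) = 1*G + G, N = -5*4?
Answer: -2520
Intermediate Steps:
N = -20
y(G) = 2*G (y(G) = G + G = 2*G)
a(r, K) = -4*K
(a(y(N), 7)*90)*c(0) = (-4*7*90)*1 = -28*90*1 = -2520*1 = -2520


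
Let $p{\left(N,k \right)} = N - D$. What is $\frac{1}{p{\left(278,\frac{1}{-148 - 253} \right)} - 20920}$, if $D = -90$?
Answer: $- \frac{1}{20552} \approx -4.8657 \cdot 10^{-5}$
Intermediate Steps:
$p{\left(N,k \right)} = 90 + N$ ($p{\left(N,k \right)} = N - -90 = N + 90 = 90 + N$)
$\frac{1}{p{\left(278,\frac{1}{-148 - 253} \right)} - 20920} = \frac{1}{\left(90 + 278\right) - 20920} = \frac{1}{368 - 20920} = \frac{1}{-20552} = - \frac{1}{20552}$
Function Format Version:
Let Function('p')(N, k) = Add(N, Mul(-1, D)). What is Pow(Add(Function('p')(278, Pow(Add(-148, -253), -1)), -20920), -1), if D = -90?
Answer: Rational(-1, 20552) ≈ -4.8657e-5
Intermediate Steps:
Function('p')(N, k) = Add(90, N) (Function('p')(N, k) = Add(N, Mul(-1, -90)) = Add(N, 90) = Add(90, N))
Pow(Add(Function('p')(278, Pow(Add(-148, -253), -1)), -20920), -1) = Pow(Add(Add(90, 278), -20920), -1) = Pow(Add(368, -20920), -1) = Pow(-20552, -1) = Rational(-1, 20552)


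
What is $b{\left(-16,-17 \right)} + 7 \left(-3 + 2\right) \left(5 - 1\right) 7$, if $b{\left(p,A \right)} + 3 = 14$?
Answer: $-185$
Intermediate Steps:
$b{\left(p,A \right)} = 11$ ($b{\left(p,A \right)} = -3 + 14 = 11$)
$b{\left(-16,-17 \right)} + 7 \left(-3 + 2\right) \left(5 - 1\right) 7 = 11 + 7 \left(-3 + 2\right) \left(5 - 1\right) 7 = 11 + 7 \left(\left(-1\right) 4\right) 7 = 11 + 7 \left(-4\right) 7 = 11 - 196 = -185$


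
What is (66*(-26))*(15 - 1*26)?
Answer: 18876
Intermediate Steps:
(66*(-26))*(15 - 1*26) = -1716*(15 - 26) = -1716*(-11) = 18876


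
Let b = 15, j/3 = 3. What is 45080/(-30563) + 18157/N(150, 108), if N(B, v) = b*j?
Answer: 548846591/4126005 ≈ 133.02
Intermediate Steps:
j = 9 (j = 3*3 = 9)
N(B, v) = 135 (N(B, v) = 15*9 = 135)
45080/(-30563) + 18157/N(150, 108) = 45080/(-30563) + 18157/135 = 45080*(-1/30563) + 18157*(1/135) = -45080/30563 + 18157/135 = 548846591/4126005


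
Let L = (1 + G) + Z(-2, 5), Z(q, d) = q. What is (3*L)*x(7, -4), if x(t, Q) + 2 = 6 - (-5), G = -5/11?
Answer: -432/11 ≈ -39.273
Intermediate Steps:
G = -5/11 (G = -5*1/11 = -5/11 ≈ -0.45455)
x(t, Q) = 9 (x(t, Q) = -2 + (6 - (-5)) = -2 + (6 - 1*(-5)) = -2 + (6 + 5) = -2 + 11 = 9)
L = -16/11 (L = (1 - 5/11) - 2 = 6/11 - 2 = -16/11 ≈ -1.4545)
(3*L)*x(7, -4) = (3*(-16/11))*9 = -48/11*9 = -432/11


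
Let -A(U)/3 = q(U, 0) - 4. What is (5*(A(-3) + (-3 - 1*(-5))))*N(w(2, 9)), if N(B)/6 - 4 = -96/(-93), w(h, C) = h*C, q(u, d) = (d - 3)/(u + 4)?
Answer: 107640/31 ≈ 3472.3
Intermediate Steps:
q(u, d) = (-3 + d)/(4 + u)
A(U) = 12 + 9/(4 + U) (A(U) = -3*((-3 + 0)/(4 + U) - 4) = -3*(-3/(4 + U) - 4) = -3*(-4 - 3/(4 + U)) = 12 + 9/(4 + U))
w(h, C) = C*h
N(B) = 936/31 (N(B) = 24 + 6*(-96/(-93)) = 24 + 6*(-96*(-1/93)) = 24 + 6*(32/31) = 24 + 192/31 = 936/31)
(5*(A(-3) + (-3 - 1*(-5))))*N(w(2, 9)) = (5*(3*(19 + 4*(-3))/(4 - 3) + (-3 - 1*(-5))))*(936/31) = (5*(3*(19 - 12)/1 + (-3 + 5)))*(936/31) = (5*(3*1*7 + 2))*(936/31) = (5*(21 + 2))*(936/31) = (5*23)*(936/31) = 115*(936/31) = 107640/31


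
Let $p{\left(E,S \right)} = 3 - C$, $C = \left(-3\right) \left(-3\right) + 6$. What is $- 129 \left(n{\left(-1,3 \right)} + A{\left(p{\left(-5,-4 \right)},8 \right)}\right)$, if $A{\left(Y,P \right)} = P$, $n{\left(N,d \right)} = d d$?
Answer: $-2193$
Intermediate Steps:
$n{\left(N,d \right)} = d^{2}$
$C = 15$ ($C = 9 + 6 = 15$)
$p{\left(E,S \right)} = -12$ ($p{\left(E,S \right)} = 3 - 15 = -12$)
$- 129 \left(n{\left(-1,3 \right)} + A{\left(p{\left(-5,-4 \right)},8 \right)}\right) = - 129 \left(3^{2} + 8\right) = - 129 \left(9 + 8\right) = \left(-129\right) 17 = -2193$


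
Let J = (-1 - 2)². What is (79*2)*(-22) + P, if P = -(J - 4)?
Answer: -3481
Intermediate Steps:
J = 9 (J = (-3)² = 9)
P = -5 (P = -(9 - 4) = -1*5 = -5)
(79*2)*(-22) + P = (79*2)*(-22) - 5 = 158*(-22) - 5 = -3476 - 5 = -3481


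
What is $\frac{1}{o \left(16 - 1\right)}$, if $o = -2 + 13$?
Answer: $\frac{1}{165} \approx 0.0060606$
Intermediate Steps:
$o = 11$
$\frac{1}{o \left(16 - 1\right)} = \frac{1}{11 \left(16 - 1\right)} = \frac{1}{11 \cdot 15} = \frac{1}{165}$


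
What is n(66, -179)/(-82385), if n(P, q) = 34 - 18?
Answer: -16/82385 ≈ -0.00019421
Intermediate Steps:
n(P, q) = 16
n(66, -179)/(-82385) = 16/(-82385) = 16*(-1/82385) = -16/82385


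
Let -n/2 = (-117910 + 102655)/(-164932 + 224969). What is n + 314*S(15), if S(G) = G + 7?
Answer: 414766106/60037 ≈ 6908.5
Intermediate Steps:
S(G) = 7 + G
n = 30510/60037 (n = -2*(-117910 + 102655)/(-164932 + 224969) = -(-30510)/60037 = -2*(-15255/60037) = 30510/60037 ≈ 0.50819)
n + 314*S(15) = 30510/60037 + 314*(7 + 15) = 30510/60037 + 314*22 = 30510/60037 + 6908 = 414766106/60037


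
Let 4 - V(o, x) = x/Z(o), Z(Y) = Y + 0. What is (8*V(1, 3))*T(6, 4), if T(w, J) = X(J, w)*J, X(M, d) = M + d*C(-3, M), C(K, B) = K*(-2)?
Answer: 1280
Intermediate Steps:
C(K, B) = -2*K
X(M, d) = M + 6*d (X(M, d) = M + d*(-2*(-3)) = M + d*6 = M + 6*d)
Z(Y) = Y
T(w, J) = J*(J + 6*w) (T(w, J) = (J + 6*w)*J = J*(J + 6*w))
V(o, x) = 4 - x/o
(8*V(1, 3))*T(6, 4) = (8*(4 - 1*3/1))*(4*(4 + 6*6)) = (8*(4 - 1*3*1))*(4*(4 + 36)) = (8*(4 - 3))*(4*40) = (8*1)*160 = 8*160 = 1280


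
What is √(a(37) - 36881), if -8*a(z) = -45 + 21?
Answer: I*√36878 ≈ 192.04*I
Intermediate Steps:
a(z) = 3 (a(z) = -(-45 + 21)/8 = -⅛*(-24) = 3)
√(a(37) - 36881) = √(3 - 36881) = √(-36878) = I*√36878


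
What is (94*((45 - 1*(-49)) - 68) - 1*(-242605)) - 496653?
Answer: -251604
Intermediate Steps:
(94*((45 - 1*(-49)) - 68) - 1*(-242605)) - 496653 = (94*((45 + 49) - 68) + 242605) - 496653 = (94*(94 - 68) + 242605) - 496653 = (94*26 + 242605) - 496653 = (2444 + 242605) - 496653 = 245049 - 496653 = -251604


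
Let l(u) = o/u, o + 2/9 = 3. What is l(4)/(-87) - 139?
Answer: -435373/3132 ≈ -139.01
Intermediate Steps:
o = 25/9 (o = -2/9 + 3 = 25/9 ≈ 2.7778)
l(u) = 25/(9*u)
l(4)/(-87) - 139 = ((25/9)/4)/(-87) - 139 = -25/(783*4) - 139 = -1/87*25/36 - 139 = -25/3132 - 139 = -435373/3132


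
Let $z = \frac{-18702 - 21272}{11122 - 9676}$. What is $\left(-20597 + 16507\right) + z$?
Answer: $- \frac{2977057}{723} \approx -4117.6$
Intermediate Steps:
$z = - \frac{19987}{723}$ ($z = - \frac{39974}{1446} = \left(-39974\right) \frac{1}{1446} = - \frac{19987}{723} \approx -27.645$)
$\left(-20597 + 16507\right) + z = \left(-20597 + 16507\right) - \frac{19987}{723} = -4090 - \frac{19987}{723} = - \frac{2977057}{723}$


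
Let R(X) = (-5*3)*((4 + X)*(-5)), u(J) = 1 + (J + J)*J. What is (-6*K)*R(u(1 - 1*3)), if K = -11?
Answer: 64350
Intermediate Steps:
u(J) = 1 + 2*J² (u(J) = 1 + (2*J)*J = 1 + 2*J²)
R(X) = 300 + 75*X (R(X) = -15*(-20 - 5*X) = 300 + 75*X)
(-6*K)*R(u(1 - 1*3)) = (-6*(-11))*(300 + 75*(1 + 2*(1 - 1*3)²)) = 66*(300 + 75*(1 + 2*(1 - 3)²)) = 66*(300 + 75*(1 + 2*(-2)²)) = 66*(300 + 75*(1 + 2*4)) = 66*(300 + 75*(1 + 8)) = 66*(300 + 75*9) = 66*(300 + 675) = 66*975 = 64350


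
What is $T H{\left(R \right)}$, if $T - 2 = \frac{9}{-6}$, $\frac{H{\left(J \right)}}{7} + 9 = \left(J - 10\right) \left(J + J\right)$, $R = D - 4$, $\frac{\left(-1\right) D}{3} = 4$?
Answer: $\frac{5761}{2} \approx 2880.5$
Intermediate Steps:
$D = -12$ ($D = \left(-3\right) 4 = -12$)
$R = -16$ ($R = -12 - 4 = -16$)
$H{\left(J \right)} = -63 + 14 J \left(-10 + J\right)$ ($H{\left(J \right)} = -63 + 7 \left(J - 10\right) \left(J + J\right) = -63 + 7 \left(-10 + J\right) 2 J = -63 + 7 \cdot 2 J \left(-10 + J\right) = -63 + 14 J \left(-10 + J\right)$)
$T = \frac{1}{2}$ ($T = 2 + \frac{9}{-6} = 2 + 9 \left(- \frac{1}{6}\right) = 2 - \frac{3}{2} = \frac{1}{2} \approx 0.5$)
$T H{\left(R \right)} = \frac{-63 - -2240 + 14 \left(-16\right)^{2}}{2} = \frac{-63 + 2240 + 14 \cdot 256}{2} = \frac{-63 + 2240 + 3584}{2} = \frac{1}{2} \cdot 5761 = \frac{5761}{2}$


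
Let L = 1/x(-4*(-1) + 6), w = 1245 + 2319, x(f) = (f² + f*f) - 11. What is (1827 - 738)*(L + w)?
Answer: 81505237/21 ≈ 3.8812e+6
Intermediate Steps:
x(f) = -11 + 2*f² (x(f) = (f² + f²) - 11 = 2*f² - 11 = -11 + 2*f²)
w = 3564
L = 1/189 (L = 1/(-11 + 2*(-4*(-1) + 6)²) = 1/(-11 + 2*(4 + 6)²) = 1/(-11 + 2*10²) = 1/(-11 + 2*100) = 1/(-11 + 200) = 1/189 ≈ 0.0052910)
(1827 - 738)*(L + w) = (1827 - 738)*(1/189 + 3564) = 1089*(673597/189) = 81505237/21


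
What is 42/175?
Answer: 6/25 ≈ 0.24000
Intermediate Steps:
42/175 = (1/175)*42 = 6/25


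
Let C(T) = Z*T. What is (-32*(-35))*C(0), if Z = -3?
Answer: 0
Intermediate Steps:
C(T) = -3*T
(-32*(-35))*C(0) = (-32*(-35))*(-3*0) = 1120*0 = 0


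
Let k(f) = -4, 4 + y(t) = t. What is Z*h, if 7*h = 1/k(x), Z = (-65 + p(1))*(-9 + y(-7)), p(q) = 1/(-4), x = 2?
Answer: -1305/28 ≈ -46.607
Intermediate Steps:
y(t) = -4 + t
p(q) = -¼
Z = 1305 (Z = (-65 - ¼)*(-9 + (-4 - 7)) = -261*(-9 - 11)/4 = -261/4*(-20) = 1305)
h = -1/28 (h = (⅐)/(-4) = (⅐)*(-¼) = -1/28 ≈ -0.035714)
Z*h = 1305*(-1/28) = -1305/28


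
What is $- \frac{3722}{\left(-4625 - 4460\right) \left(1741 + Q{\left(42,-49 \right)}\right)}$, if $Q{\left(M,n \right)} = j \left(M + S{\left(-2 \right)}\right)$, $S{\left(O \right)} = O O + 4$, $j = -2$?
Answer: $\frac{3722}{14908485} \approx 0.00024966$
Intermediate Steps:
$S{\left(O \right)} = 4 + O^{2}$ ($S{\left(O \right)} = O^{2} + 4 = 4 + O^{2}$)
$Q{\left(M,n \right)} = -16 - 2 M$ ($Q{\left(M,n \right)} = - 2 \left(M + \left(4 + \left(-2\right)^{2}\right)\right) = - 2 \left(M + \left(4 + 4\right)\right) = - 2 \left(M + 8\right) = - 2 \left(8 + M\right) = -16 - 2 M$)
$- \frac{3722}{\left(-4625 - 4460\right) \left(1741 + Q{\left(42,-49 \right)}\right)} = - \frac{3722}{\left(-4625 - 4460\right) \left(1741 - 100\right)} = - \frac{3722}{\left(-9085\right) \left(1741 - 100\right)} = - \frac{3722}{\left(-9085\right) 1641} = - \frac{3722}{-14908485} = \left(-3722\right) \left(- \frac{1}{14908485}\right) = \frac{3722}{14908485}$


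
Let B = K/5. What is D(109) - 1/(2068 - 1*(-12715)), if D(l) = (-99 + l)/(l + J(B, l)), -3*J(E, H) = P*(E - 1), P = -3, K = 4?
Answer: 369303/4020976 ≈ 0.091844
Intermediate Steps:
B = 4/5 ≈ 0.80000
J(E, H) = -1 + E (J(E, H) = -(-1)*(E - 1) = -(-1)*(-1 + E) = -(3 - 3*E)/3 = -1 + E)
D(l) = (-99 + l)/(-1/5 + l) (D(l) = (-99 + l)/(l + (-1 + 4/5)) = (-99 + l)/(l - 1/5) = (-99 + l)/(-1/5 + l))
D(109) - 1/(2068 - 1*(-12715)) = 5*(-99 + 109)/(-1 + 5*109) - 1/(2068 - 1*(-12715)) = 5*10/(-1 + 545) - 1/(2068 + 12715) = 5*10/544 - 1/14783 = 5*(1/544)*10 - 1*1/14783 = 25/272 - 1/14783 = 369303/4020976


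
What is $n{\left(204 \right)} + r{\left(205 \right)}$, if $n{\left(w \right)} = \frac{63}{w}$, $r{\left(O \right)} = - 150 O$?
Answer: $- \frac{2090979}{68} \approx -30750.0$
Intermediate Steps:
$n{\left(204 \right)} + r{\left(205 \right)} = \frac{63}{204} - 30750 = 63 \cdot \frac{1}{204} - 30750 = \frac{21}{68} - 30750 = - \frac{2090979}{68}$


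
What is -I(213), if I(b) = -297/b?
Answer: 99/71 ≈ 1.3944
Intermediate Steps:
-I(213) = -(-297)/213 = -1*(-99/71) = 99/71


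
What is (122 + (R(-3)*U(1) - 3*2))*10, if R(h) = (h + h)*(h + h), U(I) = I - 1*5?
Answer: -280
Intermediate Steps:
U(I) = -5 + I (U(I) = I - 5 = -5 + I)
R(h) = 4*h² (R(h) = (2*h)*(2*h) = 4*h²)
(122 + (R(-3)*U(1) - 3*2))*10 = (122 + ((4*(-3)²)*(-5 + 1) - 3*2))*10 = (122 + ((4*9)*(-4) - 6))*10 = (122 + (36*(-4) - 6))*10 = (122 + (-144 - 6))*10 = (122 - 150)*10 = -28*10 = -280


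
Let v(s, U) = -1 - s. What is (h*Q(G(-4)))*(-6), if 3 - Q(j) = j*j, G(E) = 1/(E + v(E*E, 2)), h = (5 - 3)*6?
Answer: -10576/49 ≈ -215.84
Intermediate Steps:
h = 12 (h = 2*6 = 12)
G(E) = 1/(-1 + E - E²) (G(E) = 1/(E + (-1 - E*E)) = 1/(E + (-1 - E²)) = 1/(-1 + E - E²))
Q(j) = 3 - j² (Q(j) = 3 - j*j = 3 - j²)
(h*Q(G(-4)))*(-6) = (12*(3 - (-1/(1 + (-4)² - 1*(-4)))²))*(-6) = (12*(3 - (-1/(1 + 16 + 4))²))*(-6) = (12*(3 - (-1/21)²))*(-6) = (12*(3 - 1*1/441))*(-6) = (12*(3 - 1/441))*(-6) = (12*(1322/441))*(-6) = (5288/147)*(-6) = -10576/49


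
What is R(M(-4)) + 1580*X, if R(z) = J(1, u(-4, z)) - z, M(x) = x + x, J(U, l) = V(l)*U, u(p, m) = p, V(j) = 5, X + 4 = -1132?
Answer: -1794867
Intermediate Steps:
X = -1136 (X = -4 - 1132 = -1136)
J(U, l) = 5*U
M(x) = 2*x
R(z) = 5 - z (R(z) = 5*1 - z = 5 - z)
R(M(-4)) + 1580*X = (5 - 2*(-4)) + 1580*(-1136) = (5 - 1*(-8)) - 1794880 = (5 + 8) - 1794880 = 13 - 1794880 = -1794867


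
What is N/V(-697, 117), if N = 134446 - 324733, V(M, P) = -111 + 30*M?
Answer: 63429/7007 ≈ 9.0522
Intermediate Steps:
N = -190287
N/V(-697, 117) = -190287/(-111 + 30*(-697)) = -190287/(-111 - 20910) = -190287/(-21021) = -190287*(-1/21021) = 63429/7007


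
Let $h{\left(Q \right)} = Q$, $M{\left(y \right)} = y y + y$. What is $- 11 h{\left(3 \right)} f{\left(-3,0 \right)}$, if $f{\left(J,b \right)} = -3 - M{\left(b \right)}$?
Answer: $99$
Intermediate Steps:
$M{\left(y \right)} = y + y^{2}$ ($M{\left(y \right)} = y^{2} + y = y + y^{2}$)
$f{\left(J,b \right)} = -3 - b \left(1 + b\right)$
$- 11 h{\left(3 \right)} f{\left(-3,0 \right)} = \left(-11\right) 3 \left(-3 - 0 \left(1 + 0\right)\right) = - 33 \left(-3 - 0 \cdot 1\right) = - 33 \left(-3 + 0\right) = \left(-33\right) \left(-3\right) = 99$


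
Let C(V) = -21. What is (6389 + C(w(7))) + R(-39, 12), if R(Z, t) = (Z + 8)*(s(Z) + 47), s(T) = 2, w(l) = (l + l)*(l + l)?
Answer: 4849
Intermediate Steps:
w(l) = 4*l² (w(l) = (2*l)*(2*l) = 4*l²)
R(Z, t) = 392 + 49*Z (R(Z, t) = (Z + 8)*(2 + 47) = (8 + Z)*49 = 392 + 49*Z)
(6389 + C(w(7))) + R(-39, 12) = (6389 - 21) + (392 + 49*(-39)) = 6368 + (392 - 1911) = 6368 - 1519 = 4849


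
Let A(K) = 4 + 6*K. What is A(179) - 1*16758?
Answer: -15680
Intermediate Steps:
A(179) - 1*16758 = (4 + 6*179) - 1*16758 = (4 + 1074) - 16758 = 1078 - 16758 = -15680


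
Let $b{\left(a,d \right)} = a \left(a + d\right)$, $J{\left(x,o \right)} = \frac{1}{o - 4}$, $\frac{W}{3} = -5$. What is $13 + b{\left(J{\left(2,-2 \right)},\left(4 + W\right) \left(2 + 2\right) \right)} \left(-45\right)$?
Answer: $- \frac{1273}{4} \approx -318.25$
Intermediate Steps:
$W = -15$ ($W = 3 \left(-5\right) = -15$)
$J{\left(x,o \right)} = \frac{1}{-4 + o}$
$13 + b{\left(J{\left(2,-2 \right)},\left(4 + W\right) \left(2 + 2\right) \right)} \left(-45\right) = 13 + \frac{\frac{1}{-4 - 2} + \left(4 - 15\right) \left(2 + 2\right)}{-4 - 2} \left(-45\right) = 13 + \frac{\frac{1}{-6} - 44}{-6} \left(-45\right) = 13 + - \frac{- \frac{1}{6} - 44}{6} \left(-45\right) = 13 + \left(- \frac{1}{6}\right) \left(- \frac{265}{6}\right) \left(-45\right) = 13 + \frac{265}{36} \left(-45\right) = 13 - \frac{1325}{4} = - \frac{1273}{4}$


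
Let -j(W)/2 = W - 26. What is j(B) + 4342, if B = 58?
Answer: 4278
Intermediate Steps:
j(W) = 52 - 2*W (j(W) = -2*(W - 26) = -2*(-26 + W) = 52 - 2*W)
j(B) + 4342 = (52 - 2*58) + 4342 = (52 - 116) + 4342 = -64 + 4342 = 4278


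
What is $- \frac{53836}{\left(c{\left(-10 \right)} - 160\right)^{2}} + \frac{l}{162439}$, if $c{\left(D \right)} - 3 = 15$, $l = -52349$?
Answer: $- \frac{2450157810}{818854999} \approx -2.9922$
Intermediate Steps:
$c{\left(D \right)} = 18$ ($c{\left(D \right)} = 3 + 15 = 18$)
$- \frac{53836}{\left(c{\left(-10 \right)} - 160\right)^{2}} + \frac{l}{162439} = - \frac{53836}{\left(18 - 160\right)^{2}} - \frac{52349}{162439} = - \frac{53836}{\left(-142\right)^{2}} - \frac{52349}{162439} = - \frac{53836}{20164} - \frac{52349}{162439} = \left(-53836\right) \frac{1}{20164} - \frac{52349}{162439} = - \frac{13459}{5041} - \frac{52349}{162439} = - \frac{2450157810}{818854999}$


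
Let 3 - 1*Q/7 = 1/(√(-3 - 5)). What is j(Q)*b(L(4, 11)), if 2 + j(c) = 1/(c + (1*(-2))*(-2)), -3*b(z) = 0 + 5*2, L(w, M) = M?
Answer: 98980/15147 + 140*I*√2/15147 ≈ 6.5346 + 0.013071*I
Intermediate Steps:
b(z) = -10/3 (b(z) = -(0 + 5*2)/3 = -(0 + 10)/3 = -⅓*10 = -10/3)
Q = 21 + 7*I*√2/4 (Q = 21 - 7/√(-3 - 5) = 21 - 7*(-I*√2/4) = 21 - (-7)*I*√2/4 = 21 + 7*I*√2/4 ≈ 21.0 + 2.4749*I)
j(c) = -2 + 1/(4 + c) (j(c) = -2 + 1/(c + (1*(-2))*(-2)) = -2 + 1/(c - 2*(-2)) = -2 + 1/(c + 4) = -2 + 1/(4 + c))
j(Q)*b(L(4, 11)) = ((-7 - 2*(21 + 7*I*√2/4))/(4 + (21 + 7*I*√2/4)))*(-10/3) = ((-7 + (-42 - 7*I*√2/2))/(25 + 7*I*√2/4))*(-10/3) = ((-49 - 7*I*√2/2)/(25 + 7*I*√2/4))*(-10/3) = -10*(-49 - 7*I*√2/2)/(3*(25 + 7*I*√2/4))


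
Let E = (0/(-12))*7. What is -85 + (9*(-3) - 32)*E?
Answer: -85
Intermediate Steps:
E = 0 (E = (0*(-1/12))*7 = 0*7 = 0)
-85 + (9*(-3) - 32)*E = -85 + (9*(-3) - 32)*0 = -85 + (-27 - 32)*0 = -85 - 59*0 = -85 + 0 = -85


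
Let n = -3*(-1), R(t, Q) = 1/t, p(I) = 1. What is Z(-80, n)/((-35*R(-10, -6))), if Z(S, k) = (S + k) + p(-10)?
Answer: -152/7 ≈ -21.714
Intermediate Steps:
n = 3
Z(S, k) = 1 + S + k (Z(S, k) = (S + k) + 1 = 1 + S + k)
Z(-80, n)/((-35*R(-10, -6))) = (1 - 80 + 3)/((-35/(-10))) = -76/((-35*(-⅒))) = -76/7/2 = -76*2/7 = -152/7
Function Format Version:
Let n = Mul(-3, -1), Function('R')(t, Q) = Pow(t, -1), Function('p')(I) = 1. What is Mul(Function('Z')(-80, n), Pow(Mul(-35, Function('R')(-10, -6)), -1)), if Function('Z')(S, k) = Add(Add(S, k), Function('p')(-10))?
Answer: Rational(-152, 7) ≈ -21.714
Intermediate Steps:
n = 3
Function('Z')(S, k) = Add(1, S, k) (Function('Z')(S, k) = Add(Add(S, k), 1) = Add(1, S, k))
Mul(Function('Z')(-80, n), Pow(Mul(-35, Function('R')(-10, -6)), -1)) = Mul(Add(1, -80, 3), Pow(Mul(-35, Pow(-10, -1)), -1)) = Mul(-76, Pow(Mul(-35, Rational(-1, 10)), -1)) = Mul(-76, Pow(Rational(7, 2), -1)) = Mul(-76, Rational(2, 7)) = Rational(-152, 7)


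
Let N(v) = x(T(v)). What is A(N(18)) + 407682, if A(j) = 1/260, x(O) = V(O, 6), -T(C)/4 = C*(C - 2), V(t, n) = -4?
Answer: 105997321/260 ≈ 4.0768e+5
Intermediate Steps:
T(C) = -4*C*(-2 + C) (T(C) = -4*C*(C - 2) = -4*C*(-2 + C))
x(O) = -4
N(v) = -4
A(j) = 1/260
A(N(18)) + 407682 = 1/260 + 407682 = 105997321/260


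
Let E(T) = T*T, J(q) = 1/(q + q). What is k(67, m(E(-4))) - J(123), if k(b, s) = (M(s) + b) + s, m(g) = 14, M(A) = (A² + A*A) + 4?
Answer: 117341/246 ≈ 477.00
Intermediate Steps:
M(A) = 4 + 2*A² (M(A) = (A² + A²) + 4 = 2*A² + 4 = 4 + 2*A²)
J(q) = 1/(2*q)
E(T) = T²
k(b, s) = 4 + b + s + 2*s² (k(b, s) = ((4 + 2*s²) + b) + s = (4 + b + 2*s²) + s = 4 + b + s + 2*s²)
k(67, m(E(-4))) - J(123) = (4 + 67 + 14 + 2*14²) - 1/(2*123) = (4 + 67 + 14 + 2*196) - 1/(2*123) = (4 + 67 + 14 + 392) - 1*1/246 = 477 - 1/246 = 117341/246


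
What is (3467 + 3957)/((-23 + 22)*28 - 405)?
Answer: -7424/433 ≈ -17.146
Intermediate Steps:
(3467 + 3957)/((-23 + 22)*28 - 405) = 7424/(-1*28 - 405) = 7424/(-28 - 405) = 7424/(-433) = 7424*(-1/433) = -7424/433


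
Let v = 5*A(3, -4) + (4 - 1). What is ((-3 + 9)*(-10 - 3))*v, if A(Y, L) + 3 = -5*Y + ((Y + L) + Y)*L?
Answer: 9906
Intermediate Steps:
A(Y, L) = -3 - 5*Y + L*(L + 2*Y) (A(Y, L) = -3 + (-5*Y + ((Y + L) + Y)*L) = -3 + (-5*Y + ((L + Y) + Y)*L) = -3 + (-5*Y + (L + 2*Y)*L) = -3 + (-5*Y + L*(L + 2*Y)) = -3 - 5*Y + L*(L + 2*Y))
v = -127 (v = 5*(-3 + (-4)² - 5*3 + 2*(-4)*3) + (4 - 1) = 5*(-3 + 16 - 15 - 24) + 3 = 5*(-26) + 3 = -130 + 3 = -127)
((-3 + 9)*(-10 - 3))*v = ((-3 + 9)*(-10 - 3))*(-127) = (6*(-13))*(-127) = -78*(-127) = 9906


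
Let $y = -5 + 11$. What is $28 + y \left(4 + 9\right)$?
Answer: $106$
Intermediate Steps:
$y = 6$
$28 + y \left(4 + 9\right) = 28 + 6 \left(4 + 9\right) = 28 + 6 \cdot 13 = 28 + 78 = 106$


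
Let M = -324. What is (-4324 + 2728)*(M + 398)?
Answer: -118104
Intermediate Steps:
(-4324 + 2728)*(M + 398) = (-4324 + 2728)*(-324 + 398) = -1596*74 = -118104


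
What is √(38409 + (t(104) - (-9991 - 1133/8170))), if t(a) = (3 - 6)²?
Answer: √3231256756710/8170 ≈ 220.02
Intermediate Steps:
t(a) = 9 (t(a) = (-3)² = 9)
√(38409 + (t(104) - (-9991 - 1133/8170))) = √(38409 + (9 - (-9991 - 1133/8170))) = √(38409 + (9 - 1*(-81627603/8170))) = √(38409 + (9 + 81627603/8170)) = √(38409 + 81701133/8170) = √(395502663/8170) = √3231256756710/8170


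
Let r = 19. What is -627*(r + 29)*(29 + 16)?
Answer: -1354320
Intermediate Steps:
-627*(r + 29)*(29 + 16) = -627*(19 + 29)*(29 + 16) = -30096*45 = -627*2160 = -1354320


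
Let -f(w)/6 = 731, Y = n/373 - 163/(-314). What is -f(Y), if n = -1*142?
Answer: 4386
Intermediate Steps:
n = -142
Y = 16211/117122 (Y = -142/373 - 163/(-314) = -142*1/373 - 163*(-1/314) = -142/373 + 163/314 = 16211/117122 ≈ 0.13841)
f(w) = -4386 (f(w) = -6*731 = -4386)
-f(Y) = -1*(-4386) = 4386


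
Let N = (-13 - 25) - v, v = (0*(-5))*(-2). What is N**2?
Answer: 1444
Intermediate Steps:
v = 0 (v = 0*(-2) = 0)
N = -38 (N = (-13 - 25) - 1*0 = -38 + 0 = -38)
N**2 = (-38)**2 = 1444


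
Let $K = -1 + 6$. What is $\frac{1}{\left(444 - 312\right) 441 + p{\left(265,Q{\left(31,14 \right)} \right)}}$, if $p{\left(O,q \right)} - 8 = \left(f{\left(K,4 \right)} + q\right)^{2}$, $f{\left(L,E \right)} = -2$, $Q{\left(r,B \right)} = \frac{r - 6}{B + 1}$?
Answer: $\frac{9}{523981} \approx 1.7176 \cdot 10^{-5}$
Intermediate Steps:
$K = 5$
$Q{\left(r,B \right)} = \frac{-6 + r}{1 + B}$
$p{\left(O,q \right)} = 8 + \left(-2 + q\right)^{2}$
$\frac{1}{\left(444 - 312\right) 441 + p{\left(265,Q{\left(31,14 \right)} \right)}} = \frac{1}{\left(444 - 312\right) 441 + \left(8 + \left(-2 + \frac{-6 + 31}{1 + 14}\right)^{2}\right)} = \frac{1}{132 \cdot 441 + \left(8 + \left(-2 + \frac{1}{15} \cdot 25\right)^{2}\right)} = \frac{1}{58212 + \left(8 + \left(-2 + \frac{1}{15} \cdot 25\right)^{2}\right)} = \frac{1}{58212 + \left(8 + \left(-2 + \frac{5}{3}\right)^{2}\right)} = \frac{1}{58212 + \left(8 + \left(- \frac{1}{3}\right)^{2}\right)} = \frac{1}{58212 + \left(8 + \frac{1}{9}\right)} = \frac{1}{58212 + \frac{73}{9}} = \frac{1}{\frac{523981}{9}} = \frac{9}{523981}$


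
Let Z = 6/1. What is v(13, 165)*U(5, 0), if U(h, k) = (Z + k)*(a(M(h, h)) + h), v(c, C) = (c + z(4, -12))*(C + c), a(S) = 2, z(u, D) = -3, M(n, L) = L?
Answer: 74760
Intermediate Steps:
Z = 6 (Z = 6*1 = 6)
v(c, C) = (-3 + c)*(C + c) (v(c, C) = (c - 3)*(C + c) = (-3 + c)*(C + c))
U(h, k) = (2 + h)*(6 + k) (U(h, k) = (6 + k)*(2 + h) = (2 + h)*(6 + k))
v(13, 165)*U(5, 0) = (13**2 - 3*165 - 3*13 + 165*13)*(12 + 2*0 + 6*5 + 5*0) = (169 - 495 - 39 + 2145)*(12 + 0 + 30 + 0) = 1780*42 = 74760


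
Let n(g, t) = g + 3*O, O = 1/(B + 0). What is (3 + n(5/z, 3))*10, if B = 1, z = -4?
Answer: 95/2 ≈ 47.500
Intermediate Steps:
O = 1 (O = 1/(1 + 0) = 1/1 = 1)
n(g, t) = 3 + g (n(g, t) = g + 3*1 = g + 3 = 3 + g)
(3 + n(5/z, 3))*10 = (3 + (3 + 5/(-4)))*10 = (3 + (3 + 5*(-¼)))*10 = (3 + (3 - 5/4))*10 = (3 + 7/4)*10 = (19/4)*10 = 95/2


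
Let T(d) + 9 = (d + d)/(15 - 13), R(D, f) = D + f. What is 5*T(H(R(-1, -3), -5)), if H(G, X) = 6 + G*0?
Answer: -15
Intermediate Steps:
H(G, X) = 6 (H(G, X) = 6 + 0 = 6)
T(d) = -9 + d (T(d) = -9 + (d + d)/(15 - 13) = -9 + (2*d)/2 = -9 + (2*d)*(1/2) = -9 + d)
5*T(H(R(-1, -3), -5)) = 5*(-9 + 6) = 5*(-3) = -15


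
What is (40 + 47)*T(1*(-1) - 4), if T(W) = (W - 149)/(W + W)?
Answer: 6699/5 ≈ 1339.8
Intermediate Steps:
T(W) = (-149 + W)/(2*W) (T(W) = (-149 + W)/((2*W)) = (-149 + W)*(1/(2*W)) = (-149 + W)/(2*W))
(40 + 47)*T(1*(-1) - 4) = (40 + 47)*((-149 + (1*(-1) - 4))/(2*(1*(-1) - 4))) = 87*((-149 + (-1 - 4))/(2*(-1 - 4))) = 87*((½)*(-149 - 5)/(-5)) = 87*((½)*(-⅕)*(-154)) = 87*(77/5) = 6699/5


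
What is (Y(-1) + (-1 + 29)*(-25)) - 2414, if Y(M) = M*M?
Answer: -3113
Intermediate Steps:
Y(M) = M²
(Y(-1) + (-1 + 29)*(-25)) - 2414 = ((-1)² + (-1 + 29)*(-25)) - 2414 = (1 + 28*(-25)) - 2414 = (1 - 700) - 2414 = -699 - 2414 = -3113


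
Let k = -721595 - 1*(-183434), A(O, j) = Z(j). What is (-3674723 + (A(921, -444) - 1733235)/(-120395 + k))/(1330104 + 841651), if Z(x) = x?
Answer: -2420009146309/1430222285780 ≈ -1.6921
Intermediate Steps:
A(O, j) = j
k = -538161 (k = -721595 + 183434 = -538161)
(-3674723 + (A(921, -444) - 1733235)/(-120395 + k))/(1330104 + 841651) = (-3674723 + (-444 - 1733235)/(-120395 - 538161))/(1330104 + 841651) = (-3674723 - 1733679/(-658556))/2171755 = (-3674723 - 1733679*(-1/658556))*(1/2171755) = (-3674723 + 1733679/658556)*(1/2171755) = -2420009146309/658556*1/2171755 = -2420009146309/1430222285780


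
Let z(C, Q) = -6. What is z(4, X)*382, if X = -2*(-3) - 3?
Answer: -2292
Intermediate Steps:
X = 3 (X = 6 - 3 = 3)
z(4, X)*382 = -6*382 = -2292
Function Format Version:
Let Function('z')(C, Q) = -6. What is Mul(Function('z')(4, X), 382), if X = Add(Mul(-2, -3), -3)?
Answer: -2292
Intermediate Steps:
X = 3 (X = Add(6, -3) = 3)
Mul(Function('z')(4, X), 382) = Mul(-6, 382) = -2292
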